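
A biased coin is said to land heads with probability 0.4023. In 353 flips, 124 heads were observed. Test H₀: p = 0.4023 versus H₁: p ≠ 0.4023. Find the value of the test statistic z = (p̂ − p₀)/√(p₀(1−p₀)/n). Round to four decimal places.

z = -1.9550

p̂ = 124/353 = 0.3512748.
Under H₀, SE = √(0.4023·0.5977/353) = √(0.000681175) = 0.0260993.
z = (0.3512748 − 0.4023)/0.0260993 = -0.0510252/0.0260993 = -1.9550.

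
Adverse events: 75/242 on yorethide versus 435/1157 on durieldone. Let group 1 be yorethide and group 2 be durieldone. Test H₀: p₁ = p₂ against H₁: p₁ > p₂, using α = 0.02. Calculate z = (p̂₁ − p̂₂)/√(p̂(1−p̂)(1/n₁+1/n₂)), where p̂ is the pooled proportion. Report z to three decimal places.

p̂₁ = 75/242 = 0.30992, p̂₂ = 435/1157 = 0.37597.
Pooled p̂ = (75+435)/(242+1157) = 510/1399 = 0.36455.
SE = √(p̂(1−p̂)(1/n₁+1/n₂)) = √(0.36455·0.63545·0.00499654) = √(0.00115746) = 0.03402.
z = (0.30992 − 0.37597)/0.03402 = -0.06605/0.03402 = -1.942.
p-value = P(Z > -1.942) ≈ 0.9739, so at α = 0.02 we fail to reject H₀.

z = -1.942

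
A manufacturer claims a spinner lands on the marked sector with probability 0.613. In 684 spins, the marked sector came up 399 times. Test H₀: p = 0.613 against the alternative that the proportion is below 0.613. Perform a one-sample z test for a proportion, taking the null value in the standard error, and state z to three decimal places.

z = -1.593

p̂ = 399/684 = 0.58333.
SE = √(p₀(1−p₀)/n) = √(0.23723/684) = 0.01862.
z = (0.58333 − 0.613)/0.01862 = -0.02967/0.01862 = -1.593.
p-value = P(Z < -1.593) ≈ 0.0556.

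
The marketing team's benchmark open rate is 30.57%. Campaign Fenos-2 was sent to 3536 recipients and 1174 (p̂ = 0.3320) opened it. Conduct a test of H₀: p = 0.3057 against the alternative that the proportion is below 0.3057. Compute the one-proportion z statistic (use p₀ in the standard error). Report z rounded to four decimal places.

z = 3.3964

p̂ = 1174/3536 = 0.3320136.
Under H₀, SE = √(0.3057·0.6943/3536) = √(6.00247e-05) = 0.0077476.
z = (0.3320136 − 0.3057)/0.0077476 = 0.0263136/0.0077476 = 3.3964.
p-value = P(Z < 3.396) ≈ 0.9997.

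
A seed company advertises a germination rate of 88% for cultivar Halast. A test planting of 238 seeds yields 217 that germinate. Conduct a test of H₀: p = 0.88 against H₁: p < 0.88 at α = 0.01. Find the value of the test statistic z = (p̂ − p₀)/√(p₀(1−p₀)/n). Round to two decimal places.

p̂ = 217/238 = 0.9118.
Standard error under H₀: √(0.88×0.12/238) = 0.0211.
z = (0.9118 − 0.88)/0.0211 = 0.0318/0.0211 = 1.51.
p-value = P(Z < 1.508) ≈ 0.9342; since p > α = 0.01, fail to reject H₀.

z = 1.51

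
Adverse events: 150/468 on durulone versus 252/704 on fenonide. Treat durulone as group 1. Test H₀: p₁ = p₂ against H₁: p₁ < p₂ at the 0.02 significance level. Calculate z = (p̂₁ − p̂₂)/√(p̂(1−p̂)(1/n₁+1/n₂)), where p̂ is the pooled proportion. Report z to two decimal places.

z = -1.32

p̂₁ = 150/468 ≈ 0.32051, p̂₂ = 252/704 ≈ 0.35795.
Pooled p̂ = (150+252)/(468+704) = 402/1172 = 0.34300.
SE = √(p̂(1−p̂)(1/n₁+1/n₂)) = √(0.34300·0.65700·0.00355721) = √(0.000801624) = 0.02831.
z = (0.32051 − 0.35795)/0.02831 = -0.03744/0.02831 = -1.32.
p-value = P(Z < -1.322) ≈ 0.0930; since p > α = 0.02, fail to reject H₀.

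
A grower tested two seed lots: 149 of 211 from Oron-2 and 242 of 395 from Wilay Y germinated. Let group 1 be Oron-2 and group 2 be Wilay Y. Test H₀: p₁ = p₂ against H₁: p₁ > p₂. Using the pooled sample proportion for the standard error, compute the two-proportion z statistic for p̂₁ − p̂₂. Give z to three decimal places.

z = 2.292

p̂₁ = 149/211 ≈ 0.70616, p̂₂ = 242/395 ≈ 0.61266.
Pooled p̂ = (149+242)/(211+395) = 391/606 = 0.64521.
SE = √(p̂(1−p̂)(1/n₁+1/n₂)) = √(0.64521·0.35479·0.00727098) = √(0.00166442) = 0.04080.
z = (0.70616 − 0.61266)/0.04080 = 0.09350/0.04080 = 2.292.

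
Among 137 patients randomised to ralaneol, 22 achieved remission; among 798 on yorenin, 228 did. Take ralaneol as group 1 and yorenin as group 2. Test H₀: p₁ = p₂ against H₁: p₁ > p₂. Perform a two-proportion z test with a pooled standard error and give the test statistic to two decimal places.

p̂₁ = 22/137 ≈ 0.1606, p̂₂ = 228/798 ≈ 0.2857.
Pooled p̂ = (22+228)/(137+798) = 250/935 = 0.2674.
SE = √(0.195888 × 0.0085524) = 0.0409.
z = (0.1606 − 0.2857)/0.0409 = -0.1251/0.0409 = -3.06.
p-value = P(Z > -3.057) ≈ 0.9989.

z = -3.06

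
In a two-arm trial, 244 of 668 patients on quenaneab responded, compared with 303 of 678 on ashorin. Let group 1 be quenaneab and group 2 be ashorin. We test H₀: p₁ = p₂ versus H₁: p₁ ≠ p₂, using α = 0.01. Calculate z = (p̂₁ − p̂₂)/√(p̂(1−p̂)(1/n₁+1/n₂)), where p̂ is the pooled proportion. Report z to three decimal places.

z = -3.049

p̂₁ = 244/668 ≈ 0.365269, p̂₂ = 303/678 ≈ 0.446903.
Pooled p̂ = (244+303)/(668+678) = 547/1346 = 0.406389.
SE = √(0.241237 × 0.00297193) = 0.026776.
z = (0.365269 − 0.446903)/0.026776 = -0.081634/0.026776 = -3.049.
Two-sided p-value ≈ 2·Φ(−3.049) = 0.0023; since p < α = 0.01, reject H₀.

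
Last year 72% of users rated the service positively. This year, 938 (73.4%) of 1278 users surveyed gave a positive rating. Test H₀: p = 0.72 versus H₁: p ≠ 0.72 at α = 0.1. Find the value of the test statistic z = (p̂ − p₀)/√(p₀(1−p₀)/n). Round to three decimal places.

p̂ = 938/1278 = 0.73396.
SE = √(p₀(1−p₀)/n) = √(0.2016/1278) = 0.01256.
z = (0.73396 − 0.72)/0.01256 = 0.01396/0.01256 = 1.111.
p-value = 2·P(Z > 1.111) ≈ 0.2664; since p > α = 0.1, fail to reject H₀.

z = 1.111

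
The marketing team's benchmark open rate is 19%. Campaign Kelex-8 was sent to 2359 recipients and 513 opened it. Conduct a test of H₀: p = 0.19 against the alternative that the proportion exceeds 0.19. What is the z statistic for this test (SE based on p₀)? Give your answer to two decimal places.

z = 3.40

p̂ = 513/2359 = 0.2175.
SE = √(p₀(1−p₀)/n) = √(0.1539/2359) = 0.0081.
z = (0.2175 − 0.19)/0.0081 = 0.0275/0.0081 = 3.40.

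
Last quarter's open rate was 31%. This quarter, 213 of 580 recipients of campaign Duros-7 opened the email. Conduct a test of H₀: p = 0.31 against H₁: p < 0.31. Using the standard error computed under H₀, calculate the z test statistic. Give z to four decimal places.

z = 2.9807

p̂ = 213/580 = 0.367241.
SE = √(p₀(1−p₀)/n) = √(0.2139/580) = 0.019204.
z = (0.367241 − 0.31)/0.019204 = 0.057241/0.019204 = 2.9807.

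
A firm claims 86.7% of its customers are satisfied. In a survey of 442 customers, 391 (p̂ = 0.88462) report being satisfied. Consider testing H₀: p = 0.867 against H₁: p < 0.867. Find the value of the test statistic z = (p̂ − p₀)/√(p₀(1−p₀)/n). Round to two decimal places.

z = 1.09

p̂ = 391/442 ≈ 0.8846.
Standard error under H₀: √(0.867×0.133/442) = 0.0162.
z = (0.8846 − 0.867)/0.0162 = 0.0176/0.0162 = 1.09.
p-value = P(Z < 1.091) ≈ 0.8623.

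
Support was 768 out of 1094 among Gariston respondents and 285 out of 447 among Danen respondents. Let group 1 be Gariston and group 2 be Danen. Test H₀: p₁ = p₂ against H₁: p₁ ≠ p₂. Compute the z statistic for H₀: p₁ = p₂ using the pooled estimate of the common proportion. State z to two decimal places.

z = 2.47

p̂₁ = 768/1094 ≈ 0.7020, p̂₂ = 285/447 ≈ 0.6376.
Pooled p̂ = (768+285)/(1094+447) = 1053/1541 = 0.6833.
SE = √(p̂(1−p̂)(1/n₁+1/n₂)) = √(0.6833·0.3167·0.00315121) = √(0.0006819) = 0.0261.
z = (0.7020 − 0.6376)/0.0261 = 0.0644/0.0261 = 2.47.
Two-sided p-value ≈ 2·Φ(−2.467) = 0.0136.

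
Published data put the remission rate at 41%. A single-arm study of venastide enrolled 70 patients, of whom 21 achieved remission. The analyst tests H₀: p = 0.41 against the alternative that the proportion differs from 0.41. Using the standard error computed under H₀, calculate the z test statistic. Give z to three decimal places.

p̂ = 21/70 = 0.30000.
Under H₀, SE = √(0.41·0.59/70) = √(0.00345571) = 0.05879.
z = (0.30000 − 0.41)/0.05879 = -0.11000/0.05879 = -1.871.

z = -1.871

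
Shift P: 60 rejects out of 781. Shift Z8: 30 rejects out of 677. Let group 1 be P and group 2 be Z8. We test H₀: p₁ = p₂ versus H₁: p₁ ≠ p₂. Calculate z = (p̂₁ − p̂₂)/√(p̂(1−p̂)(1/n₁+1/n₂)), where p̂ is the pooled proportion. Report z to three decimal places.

z = 2.573

p̂₁ = 60/781 ≈ 0.076825, p̂₂ = 30/677 ≈ 0.044313.
Pooled p̂ = (60+30)/(781+677) = 90/1458 = 0.061728.
SE = √(0.057918 × 0.00275751) = 0.012638.
z = (0.076825 − 0.044313)/0.012638 = 0.032512/0.012638 = 2.573.
Two-sided p-value ≈ 2·Φ(−2.573) = 0.0101.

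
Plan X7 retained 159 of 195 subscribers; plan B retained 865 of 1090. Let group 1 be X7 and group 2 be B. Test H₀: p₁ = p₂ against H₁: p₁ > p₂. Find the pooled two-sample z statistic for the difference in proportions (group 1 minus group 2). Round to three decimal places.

z = 0.697

p̂₁ = 159/195 ≈ 0.81538, p̂₂ = 865/1090 ≈ 0.79358.
Pooled p̂ = (159+865)/(195+1090) = 1024/1285 = 0.79689.
SE = √(p̂(1−p̂)(1/n₁+1/n₂)) = √(0.79689·0.20311·0.00604564) = √(0.000978535) = 0.03128.
z = (0.81538 − 0.79358)/0.03128 = 0.02180/0.03128 = 0.697.
p-value = P(Z > 0.697) ≈ 0.2429.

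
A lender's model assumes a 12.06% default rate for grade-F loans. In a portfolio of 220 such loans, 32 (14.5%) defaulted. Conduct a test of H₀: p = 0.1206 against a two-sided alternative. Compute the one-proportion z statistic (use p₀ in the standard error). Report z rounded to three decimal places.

p̂ = 32/220 = 0.14545.
SE = √(p₀(1−p₀)/n) = √(0.10606/220) = 0.02196.
z = (0.14545 − 0.1206)/0.02196 = 0.02485/0.02196 = 1.132.
Two-sided p-value ≈ 2·Φ(−1.132) = 0.2576.

z = 1.132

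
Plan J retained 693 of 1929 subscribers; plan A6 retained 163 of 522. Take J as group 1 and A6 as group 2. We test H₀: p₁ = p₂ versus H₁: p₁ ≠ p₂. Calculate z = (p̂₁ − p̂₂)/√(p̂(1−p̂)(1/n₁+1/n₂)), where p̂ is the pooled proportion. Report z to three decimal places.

z = 1.998

p̂₁ = 693/1929 ≈ 0.35925, p̂₂ = 163/522 ≈ 0.31226.
Pooled p̂ = (693+163)/(1929+522) = 856/2451 = 0.34925.
SE = √(0.227273 × 0.00243411) = 0.02352.
z = (0.35925 − 0.31226)/0.02352 = 0.04699/0.02352 = 1.998.
Two-sided p-value ≈ 2·Φ(−1.998) = 0.0457.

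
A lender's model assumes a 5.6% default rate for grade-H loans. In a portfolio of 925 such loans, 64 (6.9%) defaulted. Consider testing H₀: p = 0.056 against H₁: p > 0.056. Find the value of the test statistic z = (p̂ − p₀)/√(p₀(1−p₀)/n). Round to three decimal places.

z = 1.745

p̂ = 64/925 = 0.06919.
Under H₀, SE = √(0.056·0.944/925) = √(5.71503e-05) = 0.00756.
z = (0.06919 − 0.056)/0.00756 = 0.01319/0.00756 = 1.745.
p-value = P(Z > 1.745) ≈ 0.0405.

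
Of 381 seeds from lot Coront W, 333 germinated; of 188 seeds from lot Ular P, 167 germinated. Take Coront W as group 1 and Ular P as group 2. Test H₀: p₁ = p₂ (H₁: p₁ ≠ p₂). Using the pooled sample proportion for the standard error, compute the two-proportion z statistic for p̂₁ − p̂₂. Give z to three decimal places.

p̂₁ = 333/381 ≈ 0.87402, p̂₂ = 167/188 ≈ 0.88830.
Pooled p̂ = (333+167)/(381+188) = 500/569 = 0.87873.
SE = √(p̂(1−p̂)(1/n₁+1/n₂)) = √(0.87873·0.12127·0.00794382) = √(0.000846494) = 0.02909.
z = (0.87402 − 0.88830)/0.02909 = -0.01428/0.02909 = -0.491.

z = -0.491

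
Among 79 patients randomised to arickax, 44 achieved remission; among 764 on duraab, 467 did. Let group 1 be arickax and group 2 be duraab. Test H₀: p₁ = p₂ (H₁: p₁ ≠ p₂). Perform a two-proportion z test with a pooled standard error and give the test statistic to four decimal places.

z = -0.9403

p̂₁ = 44/79 = 0.556962, p̂₂ = 467/764 = 0.611257.
Pooled p̂ = (44+467)/(79+764) = 511/843 = 0.606168.
SE = √(p̂(1−p̂)(1/n₁+1/n₂)) = √(0.606168·0.393832·0.0139671) = √(0.00333435) = 0.057744.
z = (0.556962 − 0.611257)/0.057744 = -0.054295/0.057744 = -0.9403.
Two-sided p-value ≈ 2·Φ(−0.940) = 0.3471.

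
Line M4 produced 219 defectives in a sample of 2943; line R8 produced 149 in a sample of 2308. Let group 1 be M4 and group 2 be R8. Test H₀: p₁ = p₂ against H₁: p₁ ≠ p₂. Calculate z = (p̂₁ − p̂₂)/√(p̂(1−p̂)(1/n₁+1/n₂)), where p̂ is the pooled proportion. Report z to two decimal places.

z = 1.39

p̂₁ = 219/2943 ≈ 0.07441, p̂₂ = 149/2308 ≈ 0.06456.
Pooled p̂ = (219+149)/(2943+2308) = 368/5251 = 0.07008.
SE = √(0.0651704 × 0.000773065) = 0.00710.
z = (0.07441 − 0.06456)/0.00710 = 0.00985/0.00710 = 1.39.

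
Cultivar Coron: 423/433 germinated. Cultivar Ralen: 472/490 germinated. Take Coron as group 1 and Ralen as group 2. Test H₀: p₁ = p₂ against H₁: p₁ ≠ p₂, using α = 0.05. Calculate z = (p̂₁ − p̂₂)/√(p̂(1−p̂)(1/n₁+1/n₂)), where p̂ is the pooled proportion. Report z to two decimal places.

z = 1.21

p̂₁ = 423/433 ≈ 0.97691, p̂₂ = 472/490 ≈ 0.96327.
Pooled p̂ = (423+472)/(433+490) = 895/923 = 0.96966.
SE = √(p̂(1−p̂)(1/n₁+1/n₂)) = √(0.96966·0.03034·0.00435029) = √(0.000127966) = 0.01131.
z = (0.97691 − 0.96327)/0.01131 = 0.01364/0.01131 = 1.21.
Two-sided p-value ≈ 2·Φ(−1.206) = 0.2279; since p > α = 0.05, fail to reject H₀.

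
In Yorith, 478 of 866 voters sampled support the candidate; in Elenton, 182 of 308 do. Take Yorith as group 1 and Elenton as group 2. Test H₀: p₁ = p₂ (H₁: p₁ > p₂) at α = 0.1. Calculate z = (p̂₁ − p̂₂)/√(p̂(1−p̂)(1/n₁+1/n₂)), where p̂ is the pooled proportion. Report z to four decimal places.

p̂₁ = 478/866 = 0.551963, p̂₂ = 182/308 = 0.590909.
Pooled p̂ = (478+182)/(866+308) = 660/1174 = 0.562181.
SE = √(0.246134 × 0.00440149) = 0.032914.
z = (0.551963 − 0.590909)/0.032914 = -0.038946/0.032914 = -1.1833.
p-value = P(Z > -1.183) ≈ 0.8816. With α = 0.1, fail to reject H₀.

z = -1.1833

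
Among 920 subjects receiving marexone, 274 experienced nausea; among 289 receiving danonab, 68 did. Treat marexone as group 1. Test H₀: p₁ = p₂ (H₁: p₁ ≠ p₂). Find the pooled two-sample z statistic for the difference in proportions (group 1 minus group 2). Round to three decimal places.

p̂₁ = 274/920 ≈ 0.29783, p̂₂ = 68/289 ≈ 0.23529.
Pooled p̂ = (274+68)/(920+289) = 342/1209 = 0.28288.
SE = √(p̂(1−p̂)(1/n₁+1/n₂)) = √(0.28288·0.71712·0.00454716) = √(0.00092243) = 0.03037.
z = (0.29783 − 0.23529)/0.03037 = 0.06254/0.03037 = 2.059.
p-value = 2·P(Z > 2.059) ≈ 0.0395.

z = 2.059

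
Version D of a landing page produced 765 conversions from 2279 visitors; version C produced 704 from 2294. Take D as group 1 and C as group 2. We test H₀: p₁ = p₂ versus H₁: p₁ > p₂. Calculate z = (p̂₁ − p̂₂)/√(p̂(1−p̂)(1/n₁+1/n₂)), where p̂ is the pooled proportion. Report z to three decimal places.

z = 2.084

p̂₁ = 765/2279 = 0.33567, p̂₂ = 704/2294 = 0.30689.
Pooled p̂ = (765+704)/(2279+2294) = 1469/4573 = 0.32123.
SE = √(0.218042 × 0.000874709) = 0.01381.
z = (0.33567 − 0.30689)/0.01381 = 0.02878/0.01381 = 2.084.
p-value = P(Z > 2.084) ≈ 0.0186.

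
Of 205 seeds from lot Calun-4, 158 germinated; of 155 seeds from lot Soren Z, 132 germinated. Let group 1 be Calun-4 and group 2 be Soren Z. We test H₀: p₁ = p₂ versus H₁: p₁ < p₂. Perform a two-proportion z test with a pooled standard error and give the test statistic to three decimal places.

p̂₁ = 158/205 = 0.77073, p̂₂ = 132/155 = 0.85161.
Pooled p̂ = (158+132)/(205+155) = 290/360 = 0.80556.
SE = √(p̂(1−p̂)(1/n₁+1/n₂)) = √(0.80556·0.19444·0.0113297) = √(0.00177463) = 0.04213.
z = (0.77073 − 0.85161)/0.04213 = -0.08088/0.04213 = -1.920.

z = -1.920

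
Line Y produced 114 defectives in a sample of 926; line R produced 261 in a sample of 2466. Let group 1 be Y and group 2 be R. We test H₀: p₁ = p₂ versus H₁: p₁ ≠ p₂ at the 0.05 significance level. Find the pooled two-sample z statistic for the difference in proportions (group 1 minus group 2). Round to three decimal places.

z = 1.429

p̂₁ = 114/926 ≈ 0.123110, p̂₂ = 261/2466 ≈ 0.105839.
Pooled p̂ = (114+261)/(926+2466) = 375/3392 = 0.110554.
SE = √(0.098332 × 0.00148543) = 0.012086.
z = (0.123110 − 0.105839)/0.012086 = 0.017271/0.012086 = 1.429.
Two-sided p-value ≈ 2·Φ(−1.429) = 0.1530, so at α = 0.05 we fail to reject H₀.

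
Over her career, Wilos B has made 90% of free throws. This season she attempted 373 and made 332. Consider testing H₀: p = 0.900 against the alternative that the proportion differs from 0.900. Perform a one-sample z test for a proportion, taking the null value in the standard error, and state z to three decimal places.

z = -0.639

p̂ = 332/373 = 0.89008.
SE = √(p₀(1−p₀)/n) = √(0.09/373) = 0.01553.
z = (0.89008 − 0.9)/0.01553 = -0.00992/0.01553 = -0.639.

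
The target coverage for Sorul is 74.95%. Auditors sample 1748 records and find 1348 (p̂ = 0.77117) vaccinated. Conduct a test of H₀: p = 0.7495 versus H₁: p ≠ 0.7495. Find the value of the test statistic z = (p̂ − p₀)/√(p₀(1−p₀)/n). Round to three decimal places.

z = 2.091

p̂ = 1348/1748 = 0.771167.
Standard error under H₀: √(0.7495×0.2505/1748) = 0.010364.
z = (0.771167 − 0.7495)/0.010364 = 0.021667/0.010364 = 2.091.
p-value = 2·P(Z > 2.091) ≈ 0.0366.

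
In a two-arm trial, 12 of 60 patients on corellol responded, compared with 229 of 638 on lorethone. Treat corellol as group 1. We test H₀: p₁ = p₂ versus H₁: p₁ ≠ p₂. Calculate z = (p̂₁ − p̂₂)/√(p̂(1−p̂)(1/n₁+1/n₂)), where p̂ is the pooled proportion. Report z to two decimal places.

z = -2.48

p̂₁ = 12/60 ≈ 0.2000, p̂₂ = 229/638 ≈ 0.3589.
Pooled p̂ = (12+229)/(60+638) = 241/698 = 0.3453.
SE = √(0.226059 × 0.0182341) = 0.0642.
z = (0.2000 − 0.3589)/0.0642 = -0.1589/0.0642 = -2.48.
p-value = 2·P(Z > 2.476) ≈ 0.0133.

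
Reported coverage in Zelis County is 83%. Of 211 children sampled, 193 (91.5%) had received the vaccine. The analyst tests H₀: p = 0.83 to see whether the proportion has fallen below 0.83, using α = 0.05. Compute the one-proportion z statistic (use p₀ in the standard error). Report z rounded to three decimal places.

p̂ = 193/211 = 0.91469.
SE = √(p₀(1−p₀)/n) = √(0.1411/211) = 0.02586.
z = (0.91469 − 0.83)/0.02586 = 0.08469/0.02586 = 3.275.
p-value = P(Z < 3.275) ≈ 0.9995, so at α = 0.05 we fail to reject H₀.

z = 3.275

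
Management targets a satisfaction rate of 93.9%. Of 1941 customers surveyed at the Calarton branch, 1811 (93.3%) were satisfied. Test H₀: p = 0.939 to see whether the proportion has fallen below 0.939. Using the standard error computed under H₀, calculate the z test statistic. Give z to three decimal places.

p̂ = 1811/1941 ≈ 0.933024.
Standard error under H₀: √(0.939×0.061/1941) = 0.005432.
z = (0.933024 − 0.939)/0.005432 = -0.005976/0.005432 = -1.100.
p-value = P(Z < -1.100) ≈ 0.1357.

z = -1.100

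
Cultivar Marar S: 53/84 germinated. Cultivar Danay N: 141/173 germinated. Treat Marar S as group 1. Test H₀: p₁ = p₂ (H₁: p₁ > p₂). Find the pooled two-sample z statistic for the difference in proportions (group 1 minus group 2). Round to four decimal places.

p̂₁ = 53/84 ≈ 0.630952, p̂₂ = 141/173 ≈ 0.815029.
Pooled p̂ = (53+141)/(84+173) = 194/257 = 0.754864.
SE = √(p̂(1−p̂)(1/n₁+1/n₂)) = √(0.754864·0.245136·0.0176851) = √(0.00327253) = 0.057206.
z = (0.630952 − 0.815029)/0.057206 = -0.184077/0.057206 = -3.2178.

z = -3.2178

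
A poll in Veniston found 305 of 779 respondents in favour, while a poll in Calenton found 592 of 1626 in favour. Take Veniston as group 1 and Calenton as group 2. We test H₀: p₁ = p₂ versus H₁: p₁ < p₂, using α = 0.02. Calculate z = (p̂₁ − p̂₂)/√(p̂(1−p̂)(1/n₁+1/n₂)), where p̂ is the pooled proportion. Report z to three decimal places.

z = 1.302

p̂₁ = 305/779 ≈ 0.391528, p̂₂ = 592/1626 ≈ 0.364084.
Pooled p̂ = (305+592)/(779+1626) = 897/2405 = 0.372973.
SE = √(0.233864 × 0.0018987) = 0.021072.
z = (0.391528 − 0.364084)/0.021072 = 0.027444/0.021072 = 1.302.
p-value = P(Z < 1.302) ≈ 0.9036, so at α = 0.02 we fail to reject H₀.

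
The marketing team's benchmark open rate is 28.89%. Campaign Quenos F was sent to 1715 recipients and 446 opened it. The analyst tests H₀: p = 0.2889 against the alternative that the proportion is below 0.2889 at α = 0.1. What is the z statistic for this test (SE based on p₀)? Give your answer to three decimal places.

z = -2.635

p̂ = 446/1715 = 0.260058.
Standard error under H₀: √(0.2889×0.7111/1715) = 0.010945.
z = (0.260058 − 0.2889)/0.010945 = -0.028842/0.010945 = -2.635.
p-value = P(Z < -2.635) ≈ 0.0042; since p < α = 0.1, reject H₀.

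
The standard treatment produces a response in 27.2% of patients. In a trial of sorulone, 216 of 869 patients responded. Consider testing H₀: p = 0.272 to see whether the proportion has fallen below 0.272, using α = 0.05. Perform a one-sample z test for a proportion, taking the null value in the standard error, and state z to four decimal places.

z = -1.5527

p̂ = 216/869 ≈ 0.248562.
Standard error under H₀: √(0.272×0.728/869) = 0.015095.
z = (0.248562 − 0.272)/0.015095 = -0.023438/0.015095 = -1.5527.
p-value = P(Z < -1.553) ≈ 0.0602, so at α = 0.05 we fail to reject H₀.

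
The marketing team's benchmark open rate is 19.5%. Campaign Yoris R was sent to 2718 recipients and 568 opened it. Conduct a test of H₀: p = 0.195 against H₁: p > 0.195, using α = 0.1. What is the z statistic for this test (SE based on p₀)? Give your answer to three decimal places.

p̂ = 568/2718 ≈ 0.20898.
SE = √(p₀(1−p₀)/n) = √(0.15698/2718) = 0.00760.
z = (0.20898 − 0.195)/0.00760 = 0.01398/0.00760 = 1.839.
p-value = P(Z > 1.839) ≈ 0.0329; since p < α = 0.1, reject H₀.

z = 1.839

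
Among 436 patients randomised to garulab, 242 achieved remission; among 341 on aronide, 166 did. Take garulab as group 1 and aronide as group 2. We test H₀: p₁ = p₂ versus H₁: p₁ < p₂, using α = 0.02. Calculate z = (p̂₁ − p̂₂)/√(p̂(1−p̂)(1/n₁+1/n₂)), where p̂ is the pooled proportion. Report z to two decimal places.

p̂₁ = 242/436 = 0.5550, p̂₂ = 166/341 = 0.4868.
Pooled p̂ = (242+166)/(436+341) = 408/777 = 0.5251.
SE = √(p̂(1−p̂)(1/n₁+1/n₂)) = √(0.5251·0.4749·0.00522613) = √(0.00130324) = 0.0361.
z = (0.5550 − 0.4868)/0.0361 = 0.0682/0.0361 = 1.89.
p-value = P(Z < 1.890) ≈ 0.9706, so at α = 0.02 we fail to reject H₀.

z = 1.89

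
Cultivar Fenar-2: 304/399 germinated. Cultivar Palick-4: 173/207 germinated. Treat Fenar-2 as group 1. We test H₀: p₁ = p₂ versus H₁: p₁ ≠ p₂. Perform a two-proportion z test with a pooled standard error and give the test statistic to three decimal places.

z = -2.106

p̂₁ = 304/399 = 0.76190, p̂₂ = 173/207 = 0.83575.
Pooled p̂ = (304+173)/(399+207) = 477/606 = 0.78713.
SE = √(0.167557 × 0.00733718) = 0.03506.
z = (0.76190 − 0.83575)/0.03506 = -0.07385/0.03506 = -2.106.
p-value = 2·P(Z > 2.106) ≈ 0.0352.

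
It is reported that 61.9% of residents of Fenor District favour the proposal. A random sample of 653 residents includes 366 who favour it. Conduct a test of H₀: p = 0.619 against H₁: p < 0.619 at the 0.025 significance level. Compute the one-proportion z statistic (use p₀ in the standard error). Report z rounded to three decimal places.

p̂ = 366/653 = 0.56049.
Standard error under H₀: √(0.619×0.381/653) = 0.01900.
z = (0.56049 − 0.619)/0.01900 = -0.05851/0.01900 = -3.079.
p-value = P(Z < -3.079) ≈ 0.0010; since p < α = 0.025, reject H₀.

z = -3.079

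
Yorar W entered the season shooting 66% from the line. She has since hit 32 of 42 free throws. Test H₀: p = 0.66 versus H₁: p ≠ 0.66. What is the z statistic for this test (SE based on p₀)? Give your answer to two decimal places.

z = 1.39

p̂ = 32/42 ≈ 0.7619.
Under H₀, SE = √(0.66·0.34/42) = √(0.00534286) = 0.0731.
z = (0.7619 − 0.66)/0.0731 = 0.1019/0.0731 = 1.39.
p-value = 2·P(Z > 1.394) ≈ 0.1633.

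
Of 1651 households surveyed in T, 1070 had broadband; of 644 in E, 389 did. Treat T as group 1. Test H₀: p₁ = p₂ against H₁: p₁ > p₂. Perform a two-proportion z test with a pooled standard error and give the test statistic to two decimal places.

z = 1.97

p̂₁ = 1070/1651 ≈ 0.6481, p̂₂ = 389/644 ≈ 0.6040.
Pooled p̂ = (1070+389)/(1651+644) = 1459/2295 = 0.6357.
SE = √(0.231577 × 0.00215849) = 0.0224.
z = (0.6481 − 0.6040)/0.0224 = 0.0441/0.0224 = 1.97.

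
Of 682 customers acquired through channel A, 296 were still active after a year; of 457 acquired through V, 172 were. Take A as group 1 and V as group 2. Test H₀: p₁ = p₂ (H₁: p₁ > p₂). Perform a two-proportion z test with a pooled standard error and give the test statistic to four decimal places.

p̂₁ = 296/682 ≈ 0.434018, p̂₂ = 172/457 ≈ 0.376368.
Pooled p̂ = (296+172)/(682+457) = 468/1139 = 0.410887.
SE = √(0.242059 × 0.00365446) = 0.029742.
z = (0.434018 − 0.376368)/0.029742 = 0.057650/0.029742 = 1.9383.
p-value = P(Z > 1.938) ≈ 0.0263.

z = 1.9383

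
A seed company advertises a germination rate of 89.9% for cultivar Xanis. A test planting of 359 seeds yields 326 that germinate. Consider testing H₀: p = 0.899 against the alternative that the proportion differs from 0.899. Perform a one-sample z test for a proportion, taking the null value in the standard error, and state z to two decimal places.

p̂ = 326/359 = 0.9081.
SE = √(p₀(1−p₀)/n) = √(0.090799/359) = 0.0159.
z = (0.9081 − 0.899)/0.0159 = 0.0091/0.0159 = 0.57.
Two-sided p-value ≈ 2·Φ(−0.571) = 0.5681.

z = 0.57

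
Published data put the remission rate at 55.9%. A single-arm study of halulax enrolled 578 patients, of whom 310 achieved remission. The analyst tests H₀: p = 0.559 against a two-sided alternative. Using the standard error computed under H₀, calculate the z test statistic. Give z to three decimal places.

z = -1.098

p̂ = 310/578 ≈ 0.53633.
Standard error under H₀: √(0.559×0.441/578) = 0.02065.
z = (0.53633 − 0.559)/0.02065 = -0.02267/0.02065 = -1.098.
Two-sided p-value ≈ 2·Φ(−1.098) = 0.2724.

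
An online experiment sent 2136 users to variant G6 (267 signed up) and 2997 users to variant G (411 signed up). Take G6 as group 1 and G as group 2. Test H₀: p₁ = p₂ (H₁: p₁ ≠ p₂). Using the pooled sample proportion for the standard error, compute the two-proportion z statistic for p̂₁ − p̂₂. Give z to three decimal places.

z = -1.266

p̂₁ = 267/2136 ≈ 0.12500, p̂₂ = 411/2997 ≈ 0.13714.
Pooled p̂ = (267+411)/(2136+2997) = 678/5133 = 0.13209.
SE = √(p̂(1−p̂)(1/n₁+1/n₂)) = √(0.13209·0.86791·0.000801832) = √(9.19217e-05) = 0.00959.
z = (0.12500 − 0.13714)/0.00959 = -0.01214/0.00959 = -1.266.
p-value = 2·P(Z > 1.266) ≈ 0.2055.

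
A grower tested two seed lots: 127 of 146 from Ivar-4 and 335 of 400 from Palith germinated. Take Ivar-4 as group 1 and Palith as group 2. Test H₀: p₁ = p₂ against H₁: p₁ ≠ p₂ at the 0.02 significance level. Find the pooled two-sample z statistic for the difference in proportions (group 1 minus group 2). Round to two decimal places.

p̂₁ = 127/146 = 0.8699, p̂₂ = 335/400 = 0.8375.
Pooled p̂ = (127+335)/(146+400) = 462/546 = 0.8462.
SE = √(0.130178 × 0.00934932) = 0.0349.
z = (0.8699 − 0.8375)/0.0349 = 0.0324/0.0349 = 0.93.
p-value = 2·P(Z > 0.928) ≈ 0.3536; since p > α = 0.02, fail to reject H₀.

z = 0.93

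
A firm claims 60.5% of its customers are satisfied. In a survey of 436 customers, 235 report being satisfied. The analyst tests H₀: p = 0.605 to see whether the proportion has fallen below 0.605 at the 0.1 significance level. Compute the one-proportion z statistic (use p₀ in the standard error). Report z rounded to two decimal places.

z = -2.82

p̂ = 235/436 ≈ 0.5390.
SE = √(p₀(1−p₀)/n) = √(0.23897/436) = 0.0234.
z = (0.5390 − 0.605)/0.0234 = -0.0660/0.0234 = -2.82.
p-value = P(Z < -2.819) ≈ 0.0024. With α = 0.1, reject H₀.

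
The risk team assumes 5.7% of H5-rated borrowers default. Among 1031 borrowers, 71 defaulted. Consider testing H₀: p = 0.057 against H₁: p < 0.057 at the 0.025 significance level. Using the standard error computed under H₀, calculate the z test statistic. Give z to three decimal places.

z = 1.643

p̂ = 71/1031 ≈ 0.068865.
SE = √(p₀(1−p₀)/n) = √(0.053751/1031) = 0.007220.
z = (0.068865 − 0.057)/0.007220 = 0.011865/0.007220 = 1.643.
p-value = P(Z < 1.643) ≈ 0.9498. With α = 0.025, fail to reject H₀.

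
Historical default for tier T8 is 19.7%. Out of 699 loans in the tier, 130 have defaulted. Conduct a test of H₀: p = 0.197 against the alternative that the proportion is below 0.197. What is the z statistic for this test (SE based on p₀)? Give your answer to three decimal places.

p̂ = 130/699 ≈ 0.18598.
SE = √(p₀(1−p₀)/n) = √(0.15819/699) = 0.01504.
z = (0.18598 − 0.197)/0.01504 = -0.01102/0.01504 = -0.733.
p-value = P(Z < -0.733) ≈ 0.2319.

z = -0.733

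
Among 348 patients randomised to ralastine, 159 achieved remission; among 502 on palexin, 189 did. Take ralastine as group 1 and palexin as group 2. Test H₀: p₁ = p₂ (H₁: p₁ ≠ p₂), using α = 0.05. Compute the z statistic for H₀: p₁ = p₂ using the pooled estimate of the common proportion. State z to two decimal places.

p̂₁ = 159/348 = 0.4569, p̂₂ = 189/502 = 0.3765.
Pooled p̂ = (159+189)/(348+502) = 348/850 = 0.4094.
SE = √(p̂(1−p̂)(1/n₁+1/n₂)) = √(0.4094·0.5906·0.0048656) = √(0.00117647) = 0.0343.
z = (0.4569 − 0.3765)/0.0343 = 0.0804/0.0343 = 2.34.
Two-sided p-value ≈ 2·Φ(−2.344) = 0.0191; since p < α = 0.05, reject H₀.

z = 2.34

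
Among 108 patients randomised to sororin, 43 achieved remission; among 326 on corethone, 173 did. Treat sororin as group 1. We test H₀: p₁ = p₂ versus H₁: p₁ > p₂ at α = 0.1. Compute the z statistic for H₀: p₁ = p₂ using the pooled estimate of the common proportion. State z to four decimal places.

p̂₁ = 43/108 = 0.3981481, p̂₂ = 173/326 = 0.5306748.
Pooled p̂ = (43+173)/(108+326) = 216/434 = 0.4976959.
SE = √(p̂(1−p̂)(1/n₁+1/n₂)) = √(0.4976959·0.5023041·0.0123267) = √(0.00308162) = 0.0555123.
z = (0.3981481 − 0.5306748)/0.0555123 = -0.1325267/0.0555123 = -2.3873.
p-value = P(Z > -2.387) ≈ 0.9915; since p > α = 0.1, fail to reject H₀.

z = -2.3873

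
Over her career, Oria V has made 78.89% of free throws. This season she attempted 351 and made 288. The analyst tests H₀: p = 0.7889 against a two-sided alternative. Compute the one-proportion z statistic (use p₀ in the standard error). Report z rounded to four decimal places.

z = 1.4513

p̂ = 288/351 ≈ 0.820513.
Under H₀, SE = √(0.7889·0.2111/351) = √(0.000474464) = 0.021782.
z = (0.820513 − 0.7889)/0.021782 = 0.031613/0.021782 = 1.4513.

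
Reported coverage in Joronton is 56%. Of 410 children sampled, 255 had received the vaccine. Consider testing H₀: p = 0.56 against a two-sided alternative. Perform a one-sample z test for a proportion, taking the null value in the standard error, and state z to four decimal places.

p̂ = 255/410 ≈ 0.621951.
Under H₀, SE = √(0.56·0.44/410) = √(0.000600976) = 0.024515.
z = (0.621951 − 0.56)/0.024515 = 0.061951/0.024515 = 2.5271.
Two-sided p-value ≈ 2·Φ(−2.527) = 0.0115.

z = 2.5271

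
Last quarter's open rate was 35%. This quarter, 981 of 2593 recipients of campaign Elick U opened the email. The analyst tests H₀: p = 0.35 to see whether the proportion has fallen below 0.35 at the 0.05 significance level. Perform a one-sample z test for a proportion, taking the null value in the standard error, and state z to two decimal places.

p̂ = 981/2593 = 0.37833.
SE = √(p₀(1−p₀)/n) = √(0.2275/2593) = 0.00937.
z = (0.37833 − 0.35)/0.00937 = 0.02833/0.00937 = 3.02.
p-value = P(Z < 3.024) ≈ 0.9988. With α = 0.05, fail to reject H₀.

z = 3.02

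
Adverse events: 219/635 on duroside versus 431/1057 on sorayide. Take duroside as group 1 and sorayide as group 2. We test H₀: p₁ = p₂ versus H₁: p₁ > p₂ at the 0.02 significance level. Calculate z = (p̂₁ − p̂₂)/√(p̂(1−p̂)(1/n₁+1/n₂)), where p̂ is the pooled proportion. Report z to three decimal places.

p̂₁ = 219/635 ≈ 0.34488, p̂₂ = 431/1057 ≈ 0.40776.
Pooled p̂ = (219+431)/(635+1057) = 650/1692 = 0.38416.
SE = √(p̂(1−p̂)(1/n₁+1/n₂)) = √(0.38416·0.61584·0.00252088) = √(0.000596392) = 0.02442.
z = (0.34488 − 0.40776)/0.02442 = -0.06288/0.02442 = -2.575.
p-value = P(Z > -2.575) ≈ 0.9950, so at α = 0.02 we fail to reject H₀.

z = -2.575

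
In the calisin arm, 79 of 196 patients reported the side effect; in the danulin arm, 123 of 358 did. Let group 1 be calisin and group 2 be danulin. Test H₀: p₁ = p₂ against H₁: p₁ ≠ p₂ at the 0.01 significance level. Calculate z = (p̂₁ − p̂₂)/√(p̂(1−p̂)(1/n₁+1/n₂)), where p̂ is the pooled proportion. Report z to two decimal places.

z = 1.39

p̂₁ = 79/196 = 0.4031, p̂₂ = 123/358 = 0.3436.
Pooled p̂ = (79+123)/(196+358) = 202/554 = 0.3646.
SE = √(p̂(1−p̂)(1/n₁+1/n₂)) = √(0.3646·0.6354·0.00789534) = √(0.00182913) = 0.0428.
z = (0.4031 − 0.3436)/0.0428 = 0.0595/0.0428 = 1.39.
p-value = 2·P(Z > 1.391) ≈ 0.1643; since p > α = 0.01, fail to reject H₀.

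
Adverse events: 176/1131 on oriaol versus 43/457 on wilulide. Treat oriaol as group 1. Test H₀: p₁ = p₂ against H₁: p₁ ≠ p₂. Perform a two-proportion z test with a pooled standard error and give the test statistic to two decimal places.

z = 3.22

p̂₁ = 176/1131 ≈ 0.1556, p̂₂ = 43/457 ≈ 0.0941.
Pooled p̂ = (176+43)/(1131+457) = 219/1588 = 0.1379.
SE = √(p̂(1−p̂)(1/n₁+1/n₂)) = √(0.1379·0.8621·0.00307236) = √(0.000365274) = 0.0191.
z = (0.1556 − 0.0941)/0.0191 = 0.0615/0.0191 = 3.22.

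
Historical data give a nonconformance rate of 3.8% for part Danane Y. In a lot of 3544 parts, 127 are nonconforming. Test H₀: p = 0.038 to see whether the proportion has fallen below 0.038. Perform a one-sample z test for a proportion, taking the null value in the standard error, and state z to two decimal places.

p̂ = 127/3544 = 0.03584.
Standard error under H₀: √(0.038×0.962/3544) = 0.00321.
z = (0.03584 − 0.038)/0.00321 = -0.00216/0.00321 = -0.67.
p-value = P(Z < -0.674) ≈ 0.2501.

z = -0.67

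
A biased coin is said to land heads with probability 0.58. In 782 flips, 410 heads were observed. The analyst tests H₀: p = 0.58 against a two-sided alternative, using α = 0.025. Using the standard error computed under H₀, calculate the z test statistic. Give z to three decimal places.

p̂ = 410/782 ≈ 0.52430.
Under H₀, SE = √(0.58·0.42/782) = √(0.000311509) = 0.01765.
z = (0.52430 − 0.58)/0.01765 = -0.05570/0.01765 = -3.156.
p-value = 2·P(Z > 3.156) ≈ 0.0016; since p < α = 0.025, reject H₀.

z = -3.156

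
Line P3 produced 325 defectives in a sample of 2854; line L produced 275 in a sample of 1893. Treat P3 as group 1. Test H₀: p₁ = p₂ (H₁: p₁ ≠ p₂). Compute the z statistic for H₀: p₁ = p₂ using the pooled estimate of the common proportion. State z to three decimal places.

z = -3.188

p̂₁ = 325/2854 = 0.113875, p̂₂ = 275/1893 = 0.145272.
Pooled p̂ = (325+275)/(2854+1893) = 600/4747 = 0.126396.
SE = √(0.11042 × 0.000878647) = 0.009850.
z = (0.113875 − 0.145272)/0.009850 = -0.031397/0.009850 = -3.188.
p-value = 2·P(Z > 3.188) ≈ 0.0014.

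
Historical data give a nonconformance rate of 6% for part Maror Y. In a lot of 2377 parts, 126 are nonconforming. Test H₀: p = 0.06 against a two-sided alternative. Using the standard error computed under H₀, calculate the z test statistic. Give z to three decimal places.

p̂ = 126/2377 = 0.05301.
Standard error under H₀: √(0.06×0.94/2377) = 0.00487.
z = (0.05301 − 0.06)/0.00487 = -0.00699/0.00487 = -1.435.
Two-sided p-value ≈ 2·Φ(−1.435) = 0.1512.

z = -1.435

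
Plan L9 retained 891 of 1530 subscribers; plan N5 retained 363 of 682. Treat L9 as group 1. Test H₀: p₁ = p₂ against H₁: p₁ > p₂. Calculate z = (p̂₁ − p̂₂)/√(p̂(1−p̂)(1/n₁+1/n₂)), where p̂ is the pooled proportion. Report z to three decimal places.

p̂₁ = 891/1530 = 0.58235, p̂₂ = 363/682 = 0.53226.
Pooled p̂ = (891+363)/(1530+682) = 1254/2212 = 0.56691.
SE = √(0.245523 × 0.00211987) = 0.02281.
z = (0.58235 − 0.53226)/0.02281 = 0.05009/0.02281 = 2.196.

z = 2.196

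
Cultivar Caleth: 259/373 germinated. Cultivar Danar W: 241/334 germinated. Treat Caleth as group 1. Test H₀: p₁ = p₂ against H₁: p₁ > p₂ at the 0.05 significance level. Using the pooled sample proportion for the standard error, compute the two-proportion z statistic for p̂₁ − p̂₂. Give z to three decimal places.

p̂₁ = 259/373 = 0.69437, p̂₂ = 241/334 = 0.72156.
Pooled p̂ = (259+241)/(373+334) = 500/707 = 0.70721.
SE = √(p̂(1−p̂)(1/n₁+1/n₂)) = √(0.70721·0.29279·0.00567498) = √(0.00117508) = 0.03428.
z = (0.69437 − 0.72156)/0.03428 = -0.02719/0.03428 = -0.793.
p-value = P(Z > -0.793) ≈ 0.7861. With α = 0.05, fail to reject H₀.

z = -0.793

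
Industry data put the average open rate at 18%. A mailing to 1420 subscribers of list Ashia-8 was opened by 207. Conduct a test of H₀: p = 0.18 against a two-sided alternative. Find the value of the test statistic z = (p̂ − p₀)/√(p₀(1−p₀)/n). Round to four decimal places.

z = -3.3570

p̂ = 207/1420 = 0.145775.
Standard error under H₀: √(0.18×0.82/1420) = 0.010195.
z = (0.145775 − 0.18)/0.010195 = -0.034225/0.010195 = -3.3570.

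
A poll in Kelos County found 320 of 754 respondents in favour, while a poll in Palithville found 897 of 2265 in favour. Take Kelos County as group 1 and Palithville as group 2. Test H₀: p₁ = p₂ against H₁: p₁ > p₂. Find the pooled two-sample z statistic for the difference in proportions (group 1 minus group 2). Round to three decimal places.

z = 1.376

p̂₁ = 320/754 ≈ 0.42440, p̂₂ = 897/2265 ≈ 0.39603.
Pooled p̂ = (320+897)/(754+2265) = 1217/3019 = 0.40311.
SE = √(p̂(1−p̂)(1/n₁+1/n₂)) = √(0.40311·0.59689·0.00176776) = √(0.000425346) = 0.02062.
z = (0.42440 − 0.39603)/0.02062 = 0.02837/0.02062 = 1.376.
p-value = P(Z > 1.376) ≈ 0.0844.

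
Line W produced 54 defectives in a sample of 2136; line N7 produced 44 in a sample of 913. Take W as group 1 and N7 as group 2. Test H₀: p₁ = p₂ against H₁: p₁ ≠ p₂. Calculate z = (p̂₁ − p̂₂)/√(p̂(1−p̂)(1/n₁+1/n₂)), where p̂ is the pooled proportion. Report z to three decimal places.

p̂₁ = 54/2136 = 0.025281, p̂₂ = 44/913 = 0.048193.
Pooled p̂ = (54+44)/(2136+913) = 98/3049 = 0.032142.
SE = √(p̂(1−p̂)(1/n₁+1/n₂)) = √(0.032142·0.967858·0.00156346) = √(4.86369e-05) = 0.006974.
z = (0.025281 − 0.048193)/0.006974 = -0.022912/0.006974 = -3.285.

z = -3.285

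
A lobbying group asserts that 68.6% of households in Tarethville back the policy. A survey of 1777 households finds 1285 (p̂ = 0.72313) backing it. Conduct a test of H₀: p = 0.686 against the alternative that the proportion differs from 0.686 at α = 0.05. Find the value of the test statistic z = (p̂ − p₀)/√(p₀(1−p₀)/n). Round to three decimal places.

p̂ = 1285/1777 ≈ 0.72313.
Standard error under H₀: √(0.686×0.314/1777) = 0.01101.
z = (0.72313 − 0.686)/0.01101 = 0.03713/0.01101 = 3.372.
Two-sided p-value ≈ 2·Φ(−3.372) = 0.0007, so at α = 0.05 we reject H₀.

z = 3.372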